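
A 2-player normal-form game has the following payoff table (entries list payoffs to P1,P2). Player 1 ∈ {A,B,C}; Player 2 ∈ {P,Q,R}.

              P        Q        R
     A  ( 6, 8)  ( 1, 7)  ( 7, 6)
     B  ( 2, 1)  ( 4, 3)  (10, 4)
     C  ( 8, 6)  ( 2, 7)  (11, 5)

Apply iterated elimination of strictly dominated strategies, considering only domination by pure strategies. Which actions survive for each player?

P1 drop A (C beats it: P:8>6 Q:2>1 R:11>7)
P2 drop P (Q beats it: B:3>1 C:7>6)
P1→{B,C} P2→{Q,R}

IESDS → P1:{B,C} P2:{Q,R}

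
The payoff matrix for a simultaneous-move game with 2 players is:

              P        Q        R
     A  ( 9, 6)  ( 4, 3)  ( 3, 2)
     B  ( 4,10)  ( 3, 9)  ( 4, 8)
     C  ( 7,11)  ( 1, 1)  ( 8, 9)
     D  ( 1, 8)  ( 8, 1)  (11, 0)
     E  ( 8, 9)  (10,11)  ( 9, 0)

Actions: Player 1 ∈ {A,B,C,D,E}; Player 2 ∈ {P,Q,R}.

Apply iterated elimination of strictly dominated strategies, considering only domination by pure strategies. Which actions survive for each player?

P1 drop B (E beats it: P:8>4 Q:10>3 R:9>4)
P1 drop C (E beats it: P:8>7 Q:10>1 R:9>8)
P2 drop R (P beats it: A:6>2 D:8>0 E:9>0)
P1 drop D (E beats it: P:8>1 Q:10>8)
P1→{A,E} P2→{P,Q}

Survivors P1:{A,E} P2:{P,Q}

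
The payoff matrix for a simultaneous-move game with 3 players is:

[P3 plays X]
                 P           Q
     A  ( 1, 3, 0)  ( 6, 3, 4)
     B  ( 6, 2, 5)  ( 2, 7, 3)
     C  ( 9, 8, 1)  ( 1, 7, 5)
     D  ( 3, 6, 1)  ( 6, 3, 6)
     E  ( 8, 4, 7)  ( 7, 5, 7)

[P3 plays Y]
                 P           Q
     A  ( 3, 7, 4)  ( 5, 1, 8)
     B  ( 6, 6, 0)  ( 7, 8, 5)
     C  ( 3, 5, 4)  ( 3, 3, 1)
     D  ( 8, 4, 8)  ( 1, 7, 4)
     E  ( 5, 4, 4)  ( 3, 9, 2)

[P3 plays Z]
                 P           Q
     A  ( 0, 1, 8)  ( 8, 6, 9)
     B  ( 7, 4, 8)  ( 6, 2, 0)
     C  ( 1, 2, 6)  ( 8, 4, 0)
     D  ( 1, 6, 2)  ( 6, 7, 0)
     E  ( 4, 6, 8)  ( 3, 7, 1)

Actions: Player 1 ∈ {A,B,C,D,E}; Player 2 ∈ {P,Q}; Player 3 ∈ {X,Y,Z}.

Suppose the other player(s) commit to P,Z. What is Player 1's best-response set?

u_1(A vs P,Z) = 0
u_1(B vs P,Z) = 7
u_1(C vs P,Z) = 1
u_1(D vs P,Z) = 1
u_1(E vs P,Z) = 4
max payoff 7 at {B}

BR_1 = {B}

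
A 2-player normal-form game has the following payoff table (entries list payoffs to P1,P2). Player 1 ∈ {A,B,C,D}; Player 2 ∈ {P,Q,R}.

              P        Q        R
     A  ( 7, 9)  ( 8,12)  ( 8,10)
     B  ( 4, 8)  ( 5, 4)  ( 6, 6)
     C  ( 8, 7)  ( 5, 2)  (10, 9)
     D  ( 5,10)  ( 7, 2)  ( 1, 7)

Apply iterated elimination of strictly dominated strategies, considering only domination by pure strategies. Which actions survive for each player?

P1 drop B (A beats it: P:7>4 Q:8>5 R:8>6)
P1 drop D (A beats it: P:7>5 Q:8>7 R:8>1)
P2 drop P (R beats it: A:10>9 C:9>7)
P1→{A,C} P2→{Q,R}

Survivors P1:{A,C} P2:{Q,R}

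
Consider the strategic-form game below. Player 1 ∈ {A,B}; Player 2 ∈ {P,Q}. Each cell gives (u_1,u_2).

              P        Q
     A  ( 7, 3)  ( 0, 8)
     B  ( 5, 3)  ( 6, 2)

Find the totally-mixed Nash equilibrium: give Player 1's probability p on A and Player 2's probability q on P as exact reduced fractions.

P1 mixes 1/6 on A; P2 mixes 3/4 on P

P1 indiff ⇒ q·7+(1-q)·0 = q·5+(1-q)·6 ⇒ q(2) = (1-q)(6) ⇒ q = 3/4
P2 indiff ⇒ p·3+(1-p)·3 = p·8+(1-p)·2 ⇒ p(-5) = (1-p)(-1) ⇒ p = 1/6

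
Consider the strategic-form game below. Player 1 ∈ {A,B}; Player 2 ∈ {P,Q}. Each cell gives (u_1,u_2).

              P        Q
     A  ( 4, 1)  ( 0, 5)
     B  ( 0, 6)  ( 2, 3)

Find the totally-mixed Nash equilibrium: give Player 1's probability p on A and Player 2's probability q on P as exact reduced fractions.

(p,q) = (3/7, 1/3)

P1 indiff ⇒ q·4+(1-q)·0 = q·0+(1-q)·2 ⇒ q(4) = (1-q)(2) ⇒ q = 1/3
P2 indiff ⇒ p·1+(1-p)·6 = p·5+(1-p)·3 ⇒ p(-4) = (1-p)(-3) ⇒ p = 3/7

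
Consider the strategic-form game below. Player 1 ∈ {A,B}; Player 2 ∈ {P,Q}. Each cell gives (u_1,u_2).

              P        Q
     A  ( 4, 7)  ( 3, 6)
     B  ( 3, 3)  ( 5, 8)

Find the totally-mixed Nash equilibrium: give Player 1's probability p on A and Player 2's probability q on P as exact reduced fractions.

p=5/6, q=2/3

P1 indiff ⇒ q·4+(1-q)·3 = q·3+(1-q)·5 ⇒ q(1) = (1-q)(2) ⇒ q = 2/3
P2 indiff ⇒ p·7+(1-p)·3 = p·6+(1-p)·8 ⇒ p(1) = (1-p)(5) ⇒ p = 5/6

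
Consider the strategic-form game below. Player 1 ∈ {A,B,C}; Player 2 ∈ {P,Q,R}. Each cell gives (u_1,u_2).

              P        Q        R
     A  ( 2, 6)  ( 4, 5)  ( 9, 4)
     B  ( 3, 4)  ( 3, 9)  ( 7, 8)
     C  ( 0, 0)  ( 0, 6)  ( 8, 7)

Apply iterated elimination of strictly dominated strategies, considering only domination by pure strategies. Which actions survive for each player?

P1 drop C (A beats it: P:2>0 Q:4>0 R:9>8)
P2 drop R (Q beats it: A:5>4 B:9>8)
P1→{A,B} P2→{P,Q}

Remaining: P1:{A,B} P2:{P,Q}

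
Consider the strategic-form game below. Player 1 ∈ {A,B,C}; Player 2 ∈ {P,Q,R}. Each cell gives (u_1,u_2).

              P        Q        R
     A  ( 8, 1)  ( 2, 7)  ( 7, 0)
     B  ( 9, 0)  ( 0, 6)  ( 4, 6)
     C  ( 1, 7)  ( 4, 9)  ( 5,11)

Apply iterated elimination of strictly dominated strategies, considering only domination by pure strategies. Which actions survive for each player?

P2 drop P (Q beats it: A:7>1 B:6>0 C:9>7)
P1 drop B (A beats it: Q:2>0 R:7>4)
P1→{A,C} P2→{Q,R}

Survivors P1:{A,C} P2:{Q,R}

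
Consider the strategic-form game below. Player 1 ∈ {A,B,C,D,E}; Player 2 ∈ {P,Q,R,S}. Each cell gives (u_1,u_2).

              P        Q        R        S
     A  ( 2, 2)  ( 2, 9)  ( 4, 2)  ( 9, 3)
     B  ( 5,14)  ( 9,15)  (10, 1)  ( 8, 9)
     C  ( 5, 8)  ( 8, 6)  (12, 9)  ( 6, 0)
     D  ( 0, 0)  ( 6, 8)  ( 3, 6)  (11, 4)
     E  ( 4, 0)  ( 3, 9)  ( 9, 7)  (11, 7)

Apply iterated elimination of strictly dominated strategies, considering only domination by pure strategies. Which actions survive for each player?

P1 drop A (E beats it: P:4>2 Q:3>2 R:9>4 S:11>9)
P2 drop S (Q beats it: B:15>9 C:6>0 D:8>4 E:9>7)
P1 drop D (B beats it: P:5>0 Q:9>6 R:10>3)
P1 drop E (B beats it: P:5>4 Q:9>3 R:10>9)
P1→{B,C} P2→{P,Q,R}

Remaining: P1:{B,C} P2:{P,Q,R}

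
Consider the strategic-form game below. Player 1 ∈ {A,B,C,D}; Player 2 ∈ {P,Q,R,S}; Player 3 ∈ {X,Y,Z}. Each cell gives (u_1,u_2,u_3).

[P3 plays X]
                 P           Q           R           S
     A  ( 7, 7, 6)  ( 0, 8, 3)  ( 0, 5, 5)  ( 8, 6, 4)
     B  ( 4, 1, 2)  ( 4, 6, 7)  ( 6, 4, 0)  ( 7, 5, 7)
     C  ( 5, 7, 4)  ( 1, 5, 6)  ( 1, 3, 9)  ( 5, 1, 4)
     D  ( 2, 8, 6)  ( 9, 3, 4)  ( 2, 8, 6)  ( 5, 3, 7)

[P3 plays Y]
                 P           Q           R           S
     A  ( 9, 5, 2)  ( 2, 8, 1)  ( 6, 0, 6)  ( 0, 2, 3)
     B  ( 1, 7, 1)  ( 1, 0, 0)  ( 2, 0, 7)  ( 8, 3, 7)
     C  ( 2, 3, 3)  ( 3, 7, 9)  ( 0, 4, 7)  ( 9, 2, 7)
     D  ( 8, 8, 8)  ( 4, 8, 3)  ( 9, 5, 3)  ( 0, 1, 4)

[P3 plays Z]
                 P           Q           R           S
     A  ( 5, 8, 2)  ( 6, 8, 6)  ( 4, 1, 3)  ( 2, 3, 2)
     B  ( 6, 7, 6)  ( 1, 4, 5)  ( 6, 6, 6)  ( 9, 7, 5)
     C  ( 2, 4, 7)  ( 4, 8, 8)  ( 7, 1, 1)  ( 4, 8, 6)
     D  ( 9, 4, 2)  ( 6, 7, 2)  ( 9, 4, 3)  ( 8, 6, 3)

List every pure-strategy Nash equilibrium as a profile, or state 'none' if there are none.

PSNE = {(A,Q,Z)}

(A,P,X): not NE [P2→Q gives 8>7]
(A,P,Y): not NE [P2→Q gives 8>5; P3→X gives 6>2]
(A,P,Z): not NE [P1→D gives 9>5; P3→X gives 6>2]
(A,Q,X): not NE [P1→D gives 9>0; P3→Z gives 6>3]
(A,Q,Y): not NE [P1→D gives 4>2; P3→Z gives 6>1]
(A,Q,Z): NE
(A,R,X): not NE [P1→B gives 6>0; P2→Q gives 8>5; P3→Y gives 6>5]
(A,R,Y): not NE [P1→D gives 9>6; P2→Q gives 8>0]
(A,R,Z): not NE [P1→D gives 9>4; P2→Q gives 8>1; P3→Y gives 6>3]
(A,S,X): not NE [P2→Q gives 8>6]
(A,S,Y): not NE [P1→C gives 9>0; P2→Q gives 8>2; P3→X gives 4>3]
(A,S,Z): not NE [P1→B gives 9>2; P2→Q gives 8>3; P3→X gives 4>2]
(B,P,X): not NE [P1→A gives 7>4; P2→Q gives 6>1; P3→Z gives 6>2]
(B,P,Y): not NE [P1→A gives 9>1; P3→Z gives 6>1]
(B,P,Z): not NE [P1→D gives 9>6]
(B,Q,X): not NE [P1→D gives 9>4]
(B,Q,Y): not NE [P1→D gives 4>1; P2→P gives 7>0; P3→X gives 7>0]
(B,Q,Z): not NE [P1→D gives 6>1; P2→S gives 7>4; P3→X gives 7>5]
(B,R,X): not NE [P2→Q gives 6>4; P3→Y gives 7>0]
(B,R,Y): not NE [P1→D gives 9>2; P2→P gives 7>0]
(B,R,Z): not NE [P1→D gives 9>6; P2→S gives 7>6; P3→Y gives 7>6]
(B,S,X): not NE [P1→A gives 8>7; P2→Q gives 6>5]
(B,S,Y): not NE [P1→C gives 9>8; P2→P gives 7>3]
(B,S,Z): not NE [P3→Y gives 7>5]
(C,P,X): not NE [P1→A gives 7>5; P3→Z gives 7>4]
(C,P,Y): not NE [P1→A gives 9>2; P2→Q gives 7>3; P3→Z gives 7>3]
(C,P,Z): not NE [P1→D gives 9>2; P2→S gives 8>4]
(C,Q,X): not NE [P1→D gives 9>1; P2→P gives 7>5; P3→Y gives 9>6]
(C,Q,Y): not NE [P1→D gives 4>3]
(C,Q,Z): not NE [P1→D gives 6>4; P3→Y gives 9>8]
(C,R,X): not NE [P1→B gives 6>1; P2→P gives 7>3]
(C,R,Y): not NE [P1→D gives 9>0; P2→Q gives 7>4; P3→X gives 9>7]
(C,R,Z): not NE [P1→D gives 9>7; P2→S gives 8>1; P3→X gives 9>1]
(C,S,X): not NE [P1→A gives 8>5; P2→P gives 7>1; P3→Y gives 7>4]
(C,S,Y): not NE [P2→Q gives 7>2]
(C,S,Z): not NE [P1→B gives 9>4; P3→Y gives 7>6]
(D,P,X): not NE [P1→A gives 7>2; P3→Y gives 8>6]
(D,P,Y): not NE [P1→A gives 9>8]
(D,P,Z): not NE [P2→Q gives 7>4; P3→Y gives 8>2]
(D,Q,X): not NE [P2→R gives 8>3]
(D,Q,Y): not NE [P3→X gives 4>3]
(D,Q,Z): not NE [P3→X gives 4>2]
(D,R,X): not NE [P1→B gives 6>2]
(D,R,Y): not NE [P2→Q gives 8>5; P3→X gives 6>3]
(D,R,Z): not NE [P2→Q gives 7>4; P3→X gives 6>3]
(D,S,X): not NE [P1→A gives 8>5; P2→R gives 8>3]
(D,S,Y): not NE [P1→C gives 9>0; P2→Q gives 8>1; P3→X gives 7>4]
(D,S,Z): not NE [P1→B gives 9>8; P2→Q gives 7>6; P3→X gives 7>3]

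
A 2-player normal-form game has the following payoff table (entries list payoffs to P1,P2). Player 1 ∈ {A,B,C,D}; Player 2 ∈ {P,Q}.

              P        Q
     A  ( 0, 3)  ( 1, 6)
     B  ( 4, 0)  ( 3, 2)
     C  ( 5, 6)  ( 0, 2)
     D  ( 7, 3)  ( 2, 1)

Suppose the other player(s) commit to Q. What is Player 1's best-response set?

P1 best: {B}

u_1(A vs Q) = 1
u_1(B vs Q) = 3
u_1(C vs Q) = 0
u_1(D vs Q) = 2
max payoff 3 at {B}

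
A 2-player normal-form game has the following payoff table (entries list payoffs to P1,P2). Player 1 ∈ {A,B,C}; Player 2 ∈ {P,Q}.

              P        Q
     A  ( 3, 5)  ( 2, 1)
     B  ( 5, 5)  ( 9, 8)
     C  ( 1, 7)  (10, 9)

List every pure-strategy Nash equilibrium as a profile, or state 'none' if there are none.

NE set: (C,Q)

(A,P): not NE [P1→B gives 5>3]
(A,Q): not NE [P1→C gives 10>2; P2→P gives 5>1]
(B,P): not NE [P2→Q gives 8>5]
(B,Q): not NE [P1→C gives 10>9]
(C,P): not NE [P1→B gives 5>1; P2→Q gives 9>7]
(C,Q): NE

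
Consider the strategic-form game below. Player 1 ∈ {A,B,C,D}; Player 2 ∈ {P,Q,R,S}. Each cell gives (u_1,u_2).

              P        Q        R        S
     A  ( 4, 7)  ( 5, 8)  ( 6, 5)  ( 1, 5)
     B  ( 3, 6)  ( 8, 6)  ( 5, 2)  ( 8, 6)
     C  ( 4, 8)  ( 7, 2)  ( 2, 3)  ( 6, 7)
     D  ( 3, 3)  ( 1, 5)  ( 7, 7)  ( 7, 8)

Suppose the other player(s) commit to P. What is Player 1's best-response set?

BR_1 = {A,C}

u_1(A vs P) = 4
u_1(B vs P) = 3
u_1(C vs P) = 4
u_1(D vs P) = 3
max payoff 4 at {A,C}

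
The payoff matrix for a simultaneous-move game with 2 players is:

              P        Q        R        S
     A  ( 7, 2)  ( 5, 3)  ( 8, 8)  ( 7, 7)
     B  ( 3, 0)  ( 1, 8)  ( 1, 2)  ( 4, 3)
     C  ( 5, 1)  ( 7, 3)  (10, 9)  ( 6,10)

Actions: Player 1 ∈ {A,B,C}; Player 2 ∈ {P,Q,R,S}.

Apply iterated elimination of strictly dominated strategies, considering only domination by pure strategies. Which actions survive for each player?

Remaining: P1:{A,C} P2:{R,S}

P1 drop B (A beats it: P:7>3 Q:5>1 R:8>1 S:7>4)
P2 drop P (Q beats it: A:3>2 C:3>1)
P2 drop Q (R beats it: A:8>3 C:9>3)
P1→{A,C} P2→{R,S}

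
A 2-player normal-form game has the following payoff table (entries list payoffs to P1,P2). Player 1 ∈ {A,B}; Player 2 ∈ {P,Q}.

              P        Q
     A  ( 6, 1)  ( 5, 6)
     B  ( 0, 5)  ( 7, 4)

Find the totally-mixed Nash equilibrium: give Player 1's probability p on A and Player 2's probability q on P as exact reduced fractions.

p=1/6, q=1/4

P1 indiff ⇒ q·6+(1-q)·5 = q·0+(1-q)·7 ⇒ q(6) = (1-q)(2) ⇒ q = 1/4
P2 indiff ⇒ p·1+(1-p)·5 = p·6+(1-p)·4 ⇒ p(-5) = (1-p)(-1) ⇒ p = 1/6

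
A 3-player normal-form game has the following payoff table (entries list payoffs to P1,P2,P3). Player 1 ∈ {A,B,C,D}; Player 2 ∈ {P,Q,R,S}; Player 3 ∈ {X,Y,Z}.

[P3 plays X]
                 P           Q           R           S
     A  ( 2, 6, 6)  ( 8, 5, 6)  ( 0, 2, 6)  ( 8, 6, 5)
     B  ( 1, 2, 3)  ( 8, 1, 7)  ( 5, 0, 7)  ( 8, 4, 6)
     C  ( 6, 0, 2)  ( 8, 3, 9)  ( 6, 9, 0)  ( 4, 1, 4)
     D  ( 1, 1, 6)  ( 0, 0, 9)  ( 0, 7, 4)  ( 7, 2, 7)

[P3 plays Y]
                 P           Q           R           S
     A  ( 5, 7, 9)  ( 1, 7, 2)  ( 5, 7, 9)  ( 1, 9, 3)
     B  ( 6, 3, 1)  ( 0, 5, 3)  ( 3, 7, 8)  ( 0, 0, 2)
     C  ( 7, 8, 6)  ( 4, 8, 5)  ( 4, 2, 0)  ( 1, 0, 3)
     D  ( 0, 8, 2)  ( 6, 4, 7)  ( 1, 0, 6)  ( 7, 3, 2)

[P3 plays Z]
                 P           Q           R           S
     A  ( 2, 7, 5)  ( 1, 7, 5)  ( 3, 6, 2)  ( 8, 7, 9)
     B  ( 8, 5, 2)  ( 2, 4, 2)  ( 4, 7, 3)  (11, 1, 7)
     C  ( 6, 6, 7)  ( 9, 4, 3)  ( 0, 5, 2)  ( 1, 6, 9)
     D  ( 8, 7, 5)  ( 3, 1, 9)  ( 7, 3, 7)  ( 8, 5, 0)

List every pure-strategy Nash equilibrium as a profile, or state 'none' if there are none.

PSNE: ∅

(A,P,X): not NE [P1→C gives 6>2; P3→Y gives 9>6]
(A,P,Y): not NE [P1→C gives 7>5; P2→S gives 9>7]
(A,P,Z): not NE [P1→D gives 8>2; P3→Y gives 9>5]
(A,Q,X): not NE [P2→S gives 6>5]
(A,Q,Y): not NE [P1→D gives 6>1; P2→S gives 9>7; P3→X gives 6>2]
(A,Q,Z): not NE [P1→C gives 9>1; P3→X gives 6>5]
(A,R,X): not NE [P1→C gives 6>0; P2→S gives 6>2; P3→Y gives 9>6]
(A,R,Y): not NE [P2→S gives 9>7]
(A,R,Z): not NE [P1→D gives 7>3; P2→S gives 7>6; P3→Y gives 9>2]
(A,S,X): not NE [P3→Z gives 9>5]
(A,S,Y): not NE [P1→D gives 7>1; P3→Z gives 9>3]
(A,S,Z): not NE [P1→B gives 11>8]
(B,P,X): not NE [P1→C gives 6>1; P2→S gives 4>2]
(B,P,Y): not NE [P1→C gives 7>6; P2→R gives 7>3; P3→X gives 3>1]
(B,P,Z): not NE [P2→R gives 7>5; P3→X gives 3>2]
(B,Q,X): not NE [P2→S gives 4>1]
(B,Q,Y): not NE [P1→D gives 6>0; P2→R gives 7>5; P3→X gives 7>3]
(B,Q,Z): not NE [P1→C gives 9>2; P2→R gives 7>4; P3→X gives 7>2]
(B,R,X): not NE [P1→C gives 6>5; P2→S gives 4>0; P3→Y gives 8>7]
(B,R,Y): not NE [P1→A gives 5>3]
(B,R,Z): not NE [P1→D gives 7>4; P3→Y gives 8>3]
(B,S,X): not NE [P3→Z gives 7>6]
(B,S,Y): not NE [P1→D gives 7>0; P2→R gives 7>0; P3→Z gives 7>2]
(B,S,Z): not NE [P2→R gives 7>1]
(C,P,X): not NE [P2→R gives 9>0; P3→Z gives 7>2]
(C,P,Y): not NE [P3→Z gives 7>6]
(C,P,Z): not NE [P1→D gives 8>6]
(C,Q,X): not NE [P2→R gives 9>3]
(C,Q,Y): not NE [P1→D gives 6>4; P3→X gives 9>5]
(C,Q,Z): not NE [P2→S gives 6>4; P3→X gives 9>3]
(C,R,X): not NE [P3→Z gives 2>0]
(C,R,Y): not NE [P1→A gives 5>4; P2→Q gives 8>2; P3→Z gives 2>0]
(C,R,Z): not NE [P1→D gives 7>0; P2→S gives 6>5]
(C,S,X): not NE [P1→B gives 8>4; P2→R gives 9>1; P3→Z gives 9>4]
(C,S,Y): not NE [P1→D gives 7>1; P2→Q gives 8>0; P3→Z gives 9>3]
(C,S,Z): not NE [P1→B gives 11>1]
(D,P,X): not NE [P1→C gives 6>1; P2→R gives 7>1]
(D,P,Y): not NE [P1→C gives 7>0; P3→X gives 6>2]
(D,P,Z): not NE [P3→X gives 6>5]
(D,Q,X): not NE [P1→C gives 8>0; P2→R gives 7>0]
(D,Q,Y): not NE [P2→P gives 8>4; P3→Z gives 9>7]
(D,Q,Z): not NE [P1→C gives 9>3; P2→P gives 7>1]
(D,R,X): not NE [P1→C gives 6>0; P3→Z gives 7>4]
(D,R,Y): not NE [P1→A gives 5>1; P2→P gives 8>0; P3→Z gives 7>6]
(D,R,Z): not NE [P2→P gives 7>3]
(D,S,X): not NE [P1→B gives 8>7; P2→R gives 7>2]
(D,S,Y): not NE [P2→P gives 8>3; P3→X gives 7>2]
(D,S,Z): not NE [P1→B gives 11>8; P2→P gives 7>5; P3→X gives 7>0]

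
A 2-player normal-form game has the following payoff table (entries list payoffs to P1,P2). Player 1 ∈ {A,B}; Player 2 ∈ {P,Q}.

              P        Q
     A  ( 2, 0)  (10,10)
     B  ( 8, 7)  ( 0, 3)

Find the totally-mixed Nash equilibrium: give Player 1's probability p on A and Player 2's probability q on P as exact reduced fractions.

P1 mixes 2/7 on A; P2 mixes 5/8 on P

P1 indiff ⇒ q·2+(1-q)·10 = q·8+(1-q)·0 ⇒ q(-6) = (1-q)(-10) ⇒ q = 5/8
P2 indiff ⇒ p·0+(1-p)·7 = p·10+(1-p)·3 ⇒ p(-10) = (1-p)(-4) ⇒ p = 2/7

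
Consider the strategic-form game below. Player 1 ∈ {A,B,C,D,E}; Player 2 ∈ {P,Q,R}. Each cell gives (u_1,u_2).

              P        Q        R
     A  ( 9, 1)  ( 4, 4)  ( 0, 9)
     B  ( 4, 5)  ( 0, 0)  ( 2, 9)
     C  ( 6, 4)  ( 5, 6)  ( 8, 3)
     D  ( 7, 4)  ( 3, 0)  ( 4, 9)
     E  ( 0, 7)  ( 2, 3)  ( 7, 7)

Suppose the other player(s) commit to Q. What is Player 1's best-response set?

u_1(A vs Q) = 4
u_1(B vs Q) = 0
u_1(C vs Q) = 5
u_1(D vs Q) = 3
u_1(E vs Q) = 2
max payoff 5 at {C}

BR_1 = {C}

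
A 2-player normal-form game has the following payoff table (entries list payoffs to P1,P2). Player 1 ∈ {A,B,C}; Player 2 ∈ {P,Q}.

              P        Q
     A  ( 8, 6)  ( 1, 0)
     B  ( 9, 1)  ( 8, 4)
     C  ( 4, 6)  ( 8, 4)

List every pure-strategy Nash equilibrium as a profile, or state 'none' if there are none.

(A,P): not NE [P1→B gives 9>8]
(A,Q): not NE [P1→C gives 8>1; P2→P gives 6>0]
(B,P): not NE [P2→Q gives 4>1]
(B,Q): NE
(C,P): not NE [P1→B gives 9>4]
(C,Q): not NE [P2→P gives 6>4]

Nash profiles: (B,Q)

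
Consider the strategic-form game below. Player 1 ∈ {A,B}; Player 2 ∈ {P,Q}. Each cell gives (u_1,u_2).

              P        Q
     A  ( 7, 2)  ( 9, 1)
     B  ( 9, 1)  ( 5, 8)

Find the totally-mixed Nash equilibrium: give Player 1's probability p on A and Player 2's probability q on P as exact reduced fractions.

P1 indiff ⇒ q·7+(1-q)·9 = q·9+(1-q)·5 ⇒ q(-2) = (1-q)(-4) ⇒ q = 2/3
P2 indiff ⇒ p·2+(1-p)·1 = p·1+(1-p)·8 ⇒ p(1) = (1-p)(7) ⇒ p = 7/8

(p,q) = (7/8, 2/3)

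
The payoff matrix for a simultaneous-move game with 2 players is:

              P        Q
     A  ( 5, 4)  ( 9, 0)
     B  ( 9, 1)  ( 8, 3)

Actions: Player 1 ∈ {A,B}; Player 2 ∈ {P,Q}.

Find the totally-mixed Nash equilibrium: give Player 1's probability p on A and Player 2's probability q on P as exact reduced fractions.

P1 indiff ⇒ q·5+(1-q)·9 = q·9+(1-q)·8 ⇒ q(-4) = (1-q)(-1) ⇒ q = 1/5
P2 indiff ⇒ p·4+(1-p)·1 = p·0+(1-p)·3 ⇒ p(4) = (1-p)(2) ⇒ p = 1/3

P1 mixes 1/3 on A; P2 mixes 1/5 on P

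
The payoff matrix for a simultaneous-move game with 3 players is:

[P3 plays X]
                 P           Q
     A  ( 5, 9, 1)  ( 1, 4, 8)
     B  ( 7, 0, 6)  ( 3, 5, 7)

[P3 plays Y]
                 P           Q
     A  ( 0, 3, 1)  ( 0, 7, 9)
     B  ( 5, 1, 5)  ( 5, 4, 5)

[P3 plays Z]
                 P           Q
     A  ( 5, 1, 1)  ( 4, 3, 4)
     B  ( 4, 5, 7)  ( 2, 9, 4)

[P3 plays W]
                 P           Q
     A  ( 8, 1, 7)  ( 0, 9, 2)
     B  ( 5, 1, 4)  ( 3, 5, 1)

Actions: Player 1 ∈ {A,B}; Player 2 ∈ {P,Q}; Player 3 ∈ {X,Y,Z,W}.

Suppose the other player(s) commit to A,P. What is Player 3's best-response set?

BR_3 = {W}

u_3(X vs A,P) = 1
u_3(Y vs A,P) = 1
u_3(Z vs A,P) = 1
u_3(W vs A,P) = 7
max payoff 7 at {W}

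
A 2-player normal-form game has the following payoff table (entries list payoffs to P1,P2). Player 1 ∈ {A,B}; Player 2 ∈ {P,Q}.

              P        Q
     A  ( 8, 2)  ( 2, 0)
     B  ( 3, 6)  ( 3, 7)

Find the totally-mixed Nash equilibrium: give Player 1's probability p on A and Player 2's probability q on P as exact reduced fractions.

P1 indiff ⇒ q·8+(1-q)·2 = q·3+(1-q)·3 ⇒ q(5) = (1-q)(1) ⇒ q = 1/6
P2 indiff ⇒ p·2+(1-p)·6 = p·0+(1-p)·7 ⇒ p(2) = (1-p)(1) ⇒ p = 1/3

(p,q) = (1/3, 1/6)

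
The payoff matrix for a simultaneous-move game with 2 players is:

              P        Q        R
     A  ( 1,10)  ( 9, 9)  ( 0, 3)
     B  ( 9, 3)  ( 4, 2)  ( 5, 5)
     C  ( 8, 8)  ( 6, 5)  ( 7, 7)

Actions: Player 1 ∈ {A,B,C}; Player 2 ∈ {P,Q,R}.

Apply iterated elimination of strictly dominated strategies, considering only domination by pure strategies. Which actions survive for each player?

Remaining: P1:{B,C} P2:{P,R}

P2 drop Q (P beats it: A:10>9 B:3>2 C:8>5)
P1 drop A (B beats it: P:9>1 R:5>0)
P1→{B,C} P2→{P,R}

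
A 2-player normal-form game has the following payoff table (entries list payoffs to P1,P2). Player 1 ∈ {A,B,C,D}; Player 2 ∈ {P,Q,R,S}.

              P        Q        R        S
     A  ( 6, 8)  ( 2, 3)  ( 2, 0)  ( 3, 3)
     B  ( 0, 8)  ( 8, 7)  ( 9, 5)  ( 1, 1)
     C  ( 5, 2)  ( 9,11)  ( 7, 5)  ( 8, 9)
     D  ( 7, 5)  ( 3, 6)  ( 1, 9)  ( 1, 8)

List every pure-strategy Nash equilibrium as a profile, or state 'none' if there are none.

NE set: (C,Q)

(A,P): not NE [P1→D gives 7>6]
(A,Q): not NE [P1→C gives 9>2; P2→P gives 8>3]
(A,R): not NE [P1→B gives 9>2; P2→P gives 8>0]
(A,S): not NE [P1→C gives 8>3; P2→P gives 8>3]
(B,P): not NE [P1→D gives 7>0]
(B,Q): not NE [P1→C gives 9>8; P2→P gives 8>7]
(B,R): not NE [P2→P gives 8>5]
(B,S): not NE [P1→C gives 8>1; P2→P gives 8>1]
(C,P): not NE [P1→D gives 7>5; P2→Q gives 11>2]
(C,Q): NE
(C,R): not NE [P1→B gives 9>7; P2→Q gives 11>5]
(C,S): not NE [P2→Q gives 11>9]
(D,P): not NE [P2→R gives 9>5]
(D,Q): not NE [P1→C gives 9>3; P2→R gives 9>6]
(D,R): not NE [P1→B gives 9>1]
(D,S): not NE [P1→C gives 8>1; P2→R gives 9>8]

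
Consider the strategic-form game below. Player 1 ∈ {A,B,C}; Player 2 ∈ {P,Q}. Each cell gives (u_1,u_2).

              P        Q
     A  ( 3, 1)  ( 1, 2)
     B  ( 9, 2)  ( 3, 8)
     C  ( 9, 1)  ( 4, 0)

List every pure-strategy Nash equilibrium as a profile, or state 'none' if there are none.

PSNE = {(C,P)}

(A,P): not NE [P1→C gives 9>3; P2→Q gives 2>1]
(A,Q): not NE [P1→C gives 4>1]
(B,P): not NE [P2→Q gives 8>2]
(B,Q): not NE [P1→C gives 4>3]
(C,P): NE
(C,Q): not NE [P2→P gives 1>0]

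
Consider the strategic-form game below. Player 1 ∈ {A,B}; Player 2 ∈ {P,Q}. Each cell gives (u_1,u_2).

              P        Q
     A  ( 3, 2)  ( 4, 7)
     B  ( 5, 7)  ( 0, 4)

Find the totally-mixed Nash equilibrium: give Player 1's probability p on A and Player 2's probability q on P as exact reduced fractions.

P1 indiff ⇒ q·3+(1-q)·4 = q·5+(1-q)·0 ⇒ q(-2) = (1-q)(-4) ⇒ q = 2/3
P2 indiff ⇒ p·2+(1-p)·7 = p·7+(1-p)·4 ⇒ p(-5) = (1-p)(-3) ⇒ p = 3/8

(p,q) = (3/8, 2/3)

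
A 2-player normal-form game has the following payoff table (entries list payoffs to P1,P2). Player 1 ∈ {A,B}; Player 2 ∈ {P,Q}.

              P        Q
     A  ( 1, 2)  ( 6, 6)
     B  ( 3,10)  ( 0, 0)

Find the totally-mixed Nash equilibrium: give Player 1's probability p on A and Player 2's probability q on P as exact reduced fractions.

P1 indiff ⇒ q·1+(1-q)·6 = q·3+(1-q)·0 ⇒ q(-2) = (1-q)(-6) ⇒ q = 3/4
P2 indiff ⇒ p·2+(1-p)·10 = p·6+(1-p)·0 ⇒ p(-4) = (1-p)(-10) ⇒ p = 5/7

p=5/7, q=3/4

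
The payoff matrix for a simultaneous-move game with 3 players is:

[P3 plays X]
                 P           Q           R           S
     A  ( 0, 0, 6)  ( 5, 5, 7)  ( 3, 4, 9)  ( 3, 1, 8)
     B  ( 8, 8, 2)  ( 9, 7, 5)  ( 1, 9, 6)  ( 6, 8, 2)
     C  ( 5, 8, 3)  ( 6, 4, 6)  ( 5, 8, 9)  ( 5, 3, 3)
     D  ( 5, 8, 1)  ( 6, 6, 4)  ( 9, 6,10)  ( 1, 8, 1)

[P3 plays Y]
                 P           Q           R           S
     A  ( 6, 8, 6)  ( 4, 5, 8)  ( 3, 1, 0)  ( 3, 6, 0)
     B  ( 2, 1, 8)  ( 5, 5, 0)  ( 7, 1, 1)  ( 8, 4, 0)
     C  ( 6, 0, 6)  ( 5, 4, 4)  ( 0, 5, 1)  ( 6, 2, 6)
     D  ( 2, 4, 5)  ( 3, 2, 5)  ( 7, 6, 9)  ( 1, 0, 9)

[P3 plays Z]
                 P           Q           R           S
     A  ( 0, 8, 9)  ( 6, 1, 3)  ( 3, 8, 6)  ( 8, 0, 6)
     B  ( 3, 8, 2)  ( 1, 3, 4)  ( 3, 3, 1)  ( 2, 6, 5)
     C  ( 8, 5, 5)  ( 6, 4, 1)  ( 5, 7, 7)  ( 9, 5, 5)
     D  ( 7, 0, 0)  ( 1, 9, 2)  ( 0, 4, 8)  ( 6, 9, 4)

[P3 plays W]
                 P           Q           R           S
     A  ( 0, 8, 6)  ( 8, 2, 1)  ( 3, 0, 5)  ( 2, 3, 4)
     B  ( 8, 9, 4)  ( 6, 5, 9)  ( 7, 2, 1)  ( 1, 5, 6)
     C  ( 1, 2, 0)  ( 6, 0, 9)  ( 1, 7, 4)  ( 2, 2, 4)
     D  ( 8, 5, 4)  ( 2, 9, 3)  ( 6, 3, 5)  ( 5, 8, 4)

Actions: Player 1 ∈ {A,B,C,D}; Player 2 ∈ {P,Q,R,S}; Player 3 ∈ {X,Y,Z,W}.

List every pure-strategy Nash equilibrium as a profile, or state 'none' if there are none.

(A,P,X): not NE [P1→B gives 8>0; P2→Q gives 5>0; P3→Z gives 9>6]
(A,P,Y): not NE [P3→Z gives 9>6]
(A,P,Z): not NE [P1→C gives 8>0]
(A,P,W): not NE [P1→D gives 8>0; P3→Z gives 9>6]
(A,Q,X): not NE [P1→B gives 9>5; P3→Y gives 8>7]
(A,Q,Y): not NE [P1→C gives 5>4; P2→P gives 8>5]
(A,Q,Z): not NE [P2→R gives 8>1; P3→Y gives 8>3]
(A,Q,W): not NE [P2→P gives 8>2; P3→Y gives 8>1]
(A,R,X): not NE [P1→D gives 9>3; P2→Q gives 5>4]
(A,R,Y): not NE [P1→D gives 7>3; P2→P gives 8>1; P3→X gives 9>0]
(A,R,Z): not NE [P1→C gives 5>3; P3→X gives 9>6]
(A,R,W): not NE [P1→B gives 7>3; P2→P gives 8>0; P3→X gives 9>5]
(A,S,X): not NE [P1→B gives 6>3; P2→Q gives 5>1]
(A,S,Y): not NE [P1→B gives 8>3; P2→P gives 8>6; P3→X gives 8>0]
(A,S,Z): not NE [P1→C gives 9>8; P2→R gives 8>0; P3→X gives 8>6]
(A,S,W): not NE [P1→D gives 5>2; P2→P gives 8>3; P3→X gives 8>4]
(B,P,X): not NE [P2→R gives 9>8; P3→Y gives 8>2]
(B,P,Y): not NE [P1→C gives 6>2; P2→Q gives 5>1]
(B,P,Z): not NE [P1→C gives 8>3; P3→Y gives 8>2]
(B,P,W): not NE [P3→Y gives 8>4]
(B,Q,X): not NE [P2→R gives 9>7; P3→W gives 9>5]
(B,Q,Y): not NE [P3→W gives 9>0]
(B,Q,Z): not NE [P1→C gives 6>1; P2→P gives 8>3; P3→W gives 9>4]
(B,Q,W): not NE [P1→A gives 8>6; P2→P gives 9>5]
(B,R,X): not NE [P1→D gives 9>1]
(B,R,Y): not NE [P2→Q gives 5>1; P3→X gives 6>1]
(B,R,Z): not NE [P1→C gives 5>3; P2→P gives 8>3; P3→X gives 6>1]
(B,R,W): not NE [P2→P gives 9>2; P3→X gives 6>1]
(B,S,X): not NE [P2→R gives 9>8; P3→W gives 6>2]
(B,S,Y): not NE [P2→Q gives 5>4; P3→W gives 6>0]
(B,S,Z): not NE [P1→C gives 9>2; P2→P gives 8>6; P3→W gives 6>5]
(B,S,W): not NE [P1→D gives 5>1; P2→P gives 9>5]
(C,P,X): not NE [P1→B gives 8>5; P3→Y gives 6>3]
(C,P,Y): not NE [P2→R gives 5>0]
(C,P,Z): not NE [P2→R gives 7>5; P3→Y gives 6>5]
(C,P,W): not NE [P1→D gives 8>1; P2→R gives 7>2; P3→Y gives 6>0]
(C,Q,X): not NE [P1→B gives 9>6; P2→R gives 8>4; P3→W gives 9>6]
(C,Q,Y): not NE [P2→R gives 5>4; P3→W gives 9>4]
(C,Q,Z): not NE [P2→R gives 7>4; P3→W gives 9>1]
(C,Q,W): not NE [P1→A gives 8>6; P2→R gives 7>0]
(C,R,X): not NE [P1→D gives 9>5]
(C,R,Y): not NE [P1→D gives 7>0; P3→X gives 9>1]
(C,R,Z): not NE [P3→X gives 9>7]
(C,R,W): not NE [P1→B gives 7>1; P3→X gives 9>4]
(C,S,X): not NE [P1→B gives 6>5; P2→R gives 8>3; P3→Y gives 6>3]
(C,S,Y): not NE [P1→B gives 8>6; P2→R gives 5>2]
(C,S,Z): not NE [P2→R gives 7>5; P3→Y gives 6>5]
(C,S,W): not NE [P1→D gives 5>2; P2→R gives 7>2; P3→Y gives 6>4]
(D,P,X): not NE [P1→B gives 8>5; P3→Y gives 5>1]
(D,P,Y): not NE [P1→C gives 6>2; P2→R gives 6>4]
(D,P,Z): not NE [P1→C gives 8>7; P2→S gives 9>0; P3→Y gives 5>0]
(D,P,W): not NE [P2→Q gives 9>5; P3→Y gives 5>4]
(D,Q,X): not NE [P1→B gives 9>6; P2→S gives 8>6; P3→Y gives 5>4]
(D,Q,Y): not NE [P1→C gives 5>3; P2→R gives 6>2]
(D,Q,Z): not NE [P1→C gives 6>1; P3→Y gives 5>2]
(D,Q,W): not NE [P1→A gives 8>2; P3→Y gives 5>3]
(D,R,X): not NE [P2→S gives 8>6]
(D,R,Y): not NE [P3→X gives 10>9]
(D,R,Z): not NE [P1→C gives 5>0; P2→S gives 9>4; P3→X gives 10>8]
(D,R,W): not NE [P1→B gives 7>6; P2→Q gives 9>3; P3→X gives 10>5]
(D,S,X): not NE [P1→B gives 6>1; P3→Y gives 9>1]
(D,S,Y): not NE [P1→B gives 8>1; P2→R gives 6>0]
(D,S,Z): not NE [P1→C gives 9>6; P3→Y gives 9>4]
(D,S,W): not NE [P2→Q gives 9>8; P3→Y gives 9>4]

Equilibria: none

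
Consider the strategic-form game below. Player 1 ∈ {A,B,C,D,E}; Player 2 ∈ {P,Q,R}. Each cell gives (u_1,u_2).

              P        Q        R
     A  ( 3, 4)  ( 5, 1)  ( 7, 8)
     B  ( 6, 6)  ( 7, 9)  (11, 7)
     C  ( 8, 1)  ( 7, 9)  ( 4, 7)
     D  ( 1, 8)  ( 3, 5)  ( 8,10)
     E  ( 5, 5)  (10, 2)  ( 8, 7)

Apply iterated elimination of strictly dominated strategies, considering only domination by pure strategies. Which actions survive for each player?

P1 drop A (B beats it: P:6>3 Q:7>5 R:11>7)
P1 drop D (B beats it: P:6>1 Q:7>3 R:11>8)
P2 drop P (R beats it: B:7>6 C:7>1 E:7>5)
P1 drop C (E beats it: Q:10>7 R:8>4)
P1→{B,E} P2→{Q,R}

Survivors P1:{B,E} P2:{Q,R}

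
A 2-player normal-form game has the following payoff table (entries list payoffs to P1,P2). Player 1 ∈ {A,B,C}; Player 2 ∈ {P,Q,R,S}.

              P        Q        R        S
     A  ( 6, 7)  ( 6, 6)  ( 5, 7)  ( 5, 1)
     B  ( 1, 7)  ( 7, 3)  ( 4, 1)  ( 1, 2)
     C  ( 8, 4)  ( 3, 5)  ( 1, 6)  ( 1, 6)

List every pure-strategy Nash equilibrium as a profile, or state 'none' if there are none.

(A,P): not NE [P1→C gives 8>6]
(A,Q): not NE [P1→B gives 7>6; P2→R gives 7>6]
(A,R): NE
(A,S): not NE [P2→R gives 7>1]
(B,P): not NE [P1→C gives 8>1]
(B,Q): not NE [P2→P gives 7>3]
(B,R): not NE [P1→A gives 5>4; P2→P gives 7>1]
(B,S): not NE [P1→A gives 5>1; P2→P gives 7>2]
(C,P): not NE [P2→S gives 6>4]
(C,Q): not NE [P1→B gives 7>3; P2→S gives 6>5]
(C,R): not NE [P1→A gives 5>1]
(C,S): not NE [P1→A gives 5>1]

NE set: (A,R)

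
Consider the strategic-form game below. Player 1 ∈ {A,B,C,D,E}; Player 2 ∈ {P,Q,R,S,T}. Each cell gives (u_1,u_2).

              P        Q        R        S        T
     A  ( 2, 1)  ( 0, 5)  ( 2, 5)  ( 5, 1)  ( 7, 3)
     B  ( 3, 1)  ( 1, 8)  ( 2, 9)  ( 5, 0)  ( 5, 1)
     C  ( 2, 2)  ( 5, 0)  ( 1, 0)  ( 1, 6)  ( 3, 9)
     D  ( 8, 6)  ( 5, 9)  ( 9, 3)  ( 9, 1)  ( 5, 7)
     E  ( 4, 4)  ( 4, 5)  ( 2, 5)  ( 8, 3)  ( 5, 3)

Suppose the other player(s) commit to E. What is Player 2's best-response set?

u_2(P vs E) = 4
u_2(Q vs E) = 5
u_2(R vs E) = 5
u_2(S vs E) = 3
u_2(T vs E) = 3
max payoff 5 at {Q,R}

P2 best: {Q,R}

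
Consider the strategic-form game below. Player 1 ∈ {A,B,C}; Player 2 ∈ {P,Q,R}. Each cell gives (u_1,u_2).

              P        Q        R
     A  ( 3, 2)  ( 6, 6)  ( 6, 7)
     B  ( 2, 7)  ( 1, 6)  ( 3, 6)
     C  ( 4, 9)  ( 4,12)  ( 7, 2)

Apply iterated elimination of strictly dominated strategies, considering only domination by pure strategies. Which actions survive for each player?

Survivors P1:{A,C} P2:{Q,R}

P1 drop B (A beats it: P:3>2 Q:6>1 R:6>3)
P2 drop P (Q beats it: A:6>2 C:12>9)
P1→{A,C} P2→{Q,R}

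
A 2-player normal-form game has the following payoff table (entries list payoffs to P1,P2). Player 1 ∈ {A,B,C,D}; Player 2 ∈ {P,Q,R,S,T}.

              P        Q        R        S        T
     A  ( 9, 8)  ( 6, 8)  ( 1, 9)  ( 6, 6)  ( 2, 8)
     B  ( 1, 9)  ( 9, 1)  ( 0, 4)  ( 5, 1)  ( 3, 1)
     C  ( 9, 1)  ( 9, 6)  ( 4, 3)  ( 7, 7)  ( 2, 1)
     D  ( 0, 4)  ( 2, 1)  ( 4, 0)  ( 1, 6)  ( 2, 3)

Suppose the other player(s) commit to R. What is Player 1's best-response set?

u_1(A vs R) = 1
u_1(B vs R) = 0
u_1(C vs R) = 4
u_1(D vs R) = 4
max payoff 4 at {C,D}

P1 best: {C,D}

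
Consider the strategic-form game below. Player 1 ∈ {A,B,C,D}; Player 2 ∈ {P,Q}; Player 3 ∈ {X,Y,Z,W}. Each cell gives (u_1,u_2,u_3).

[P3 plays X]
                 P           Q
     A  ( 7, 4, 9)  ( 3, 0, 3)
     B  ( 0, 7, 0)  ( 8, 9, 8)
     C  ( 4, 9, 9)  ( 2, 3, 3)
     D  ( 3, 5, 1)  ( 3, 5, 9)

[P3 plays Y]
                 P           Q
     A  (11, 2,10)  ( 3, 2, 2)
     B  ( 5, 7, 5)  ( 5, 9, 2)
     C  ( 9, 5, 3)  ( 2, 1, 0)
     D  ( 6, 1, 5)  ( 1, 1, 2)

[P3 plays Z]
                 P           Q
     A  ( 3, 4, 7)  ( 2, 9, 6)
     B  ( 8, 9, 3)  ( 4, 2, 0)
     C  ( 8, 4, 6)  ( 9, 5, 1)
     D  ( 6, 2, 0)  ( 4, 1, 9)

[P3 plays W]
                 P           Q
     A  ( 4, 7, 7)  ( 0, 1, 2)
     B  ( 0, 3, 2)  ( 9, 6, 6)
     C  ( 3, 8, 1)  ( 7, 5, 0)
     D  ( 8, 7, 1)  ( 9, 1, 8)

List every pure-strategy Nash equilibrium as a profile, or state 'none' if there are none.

(A,P,X): not NE [P3→Y gives 10>9]
(A,P,Y): NE
(A,P,Z): not NE [P1→C gives 8>3; P2→Q gives 9>4; P3→Y gives 10>7]
(A,P,W): not NE [P1→D gives 8>4; P3→Y gives 10>7]
(A,Q,X): not NE [P1→B gives 8>3; P2→P gives 4>0; P3→Z gives 6>3]
(A,Q,Y): not NE [P1→B gives 5>3; P3→Z gives 6>2]
(A,Q,Z): not NE [P1→C gives 9>2]
(A,Q,W): not NE [P1→D gives 9>0; P2→P gives 7>1; P3→Z gives 6>2]
(B,P,X): not NE [P1→A gives 7>0; P2→Q gives 9>7; P3→Y gives 5>0]
(B,P,Y): not NE [P1→A gives 11>5; P2→Q gives 9>7]
(B,P,Z): not NE [P3→Y gives 5>3]
(B,P,W): not NE [P1→D gives 8>0; P2→Q gives 6>3; P3→Y gives 5>2]
(B,Q,X): NE
(B,Q,Y): not NE [P3→X gives 8>2]
(B,Q,Z): not NE [P1→C gives 9>4; P2→P gives 9>2; P3→X gives 8>0]
(B,Q,W): not NE [P3→X gives 8>6]
(C,P,X): not NE [P1→A gives 7>4]
(C,P,Y): not NE [P1→A gives 11>9; P3→X gives 9>3]
(C,P,Z): not NE [P2→Q gives 5>4; P3→X gives 9>6]
(C,P,W): not NE [P1→D gives 8>3; P3→X gives 9>1]
(C,Q,X): not NE [P1→B gives 8>2; P2→P gives 9>3]
(C,Q,Y): not NE [P1→B gives 5>2; P2→P gives 5>1; P3→X gives 3>0]
(C,Q,Z): not NE [P3→X gives 3>1]
(C,Q,W): not NE [P1→D gives 9>7; P2→P gives 8>5; P3→X gives 3>0]
(D,P,X): not NE [P1→A gives 7>3; P3→Y gives 5>1]
(D,P,Y): not NE [P1→A gives 11>6]
(D,P,Z): not NE [P1→C gives 8>6; P3→Y gives 5>0]
(D,P,W): not NE [P3→Y gives 5>1]
(D,Q,X): not NE [P1→B gives 8>3]
(D,Q,Y): not NE [P1→B gives 5>1; P3→Z gives 9>2]
(D,Q,Z): not NE [P1→C gives 9>4; P2→P gives 2>1]
(D,Q,W): not NE [P2→P gives 7>1; P3→Z gives 9>8]

PSNE = {(A,P,Y), (B,Q,X)}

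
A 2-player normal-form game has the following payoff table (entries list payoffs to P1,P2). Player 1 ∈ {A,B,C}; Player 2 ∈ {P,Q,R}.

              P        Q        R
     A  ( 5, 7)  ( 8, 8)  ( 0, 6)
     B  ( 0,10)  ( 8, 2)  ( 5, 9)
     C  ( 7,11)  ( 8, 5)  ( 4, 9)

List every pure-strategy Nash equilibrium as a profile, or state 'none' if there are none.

NE set: (A,Q), (C,P)

(A,P): not NE [P1→C gives 7>5; P2→Q gives 8>7]
(A,Q): NE
(A,R): not NE [P1→B gives 5>0; P2→Q gives 8>6]
(B,P): not NE [P1→C gives 7>0]
(B,Q): not NE [P2→P gives 10>2]
(B,R): not NE [P2→P gives 10>9]
(C,P): NE
(C,Q): not NE [P2→P gives 11>5]
(C,R): not NE [P1→B gives 5>4; P2→P gives 11>9]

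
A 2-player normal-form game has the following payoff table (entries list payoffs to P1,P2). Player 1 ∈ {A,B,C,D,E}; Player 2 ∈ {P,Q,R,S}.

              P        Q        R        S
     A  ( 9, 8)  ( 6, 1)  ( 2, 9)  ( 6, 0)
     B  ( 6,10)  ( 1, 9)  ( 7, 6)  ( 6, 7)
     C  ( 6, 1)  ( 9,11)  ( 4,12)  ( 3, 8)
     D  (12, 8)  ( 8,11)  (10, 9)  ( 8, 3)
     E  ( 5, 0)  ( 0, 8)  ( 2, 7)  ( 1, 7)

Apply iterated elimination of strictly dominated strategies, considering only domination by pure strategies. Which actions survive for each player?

P1 drop A (D beats it: P:12>9 Q:8>6 R:10>2 S:8>6)
P1 drop B (D beats it: P:12>6 Q:8>1 R:10>7 S:8>6)
P1 drop E (C beats it: P:6>5 Q:9>0 R:4>2 S:3>1)
P2 drop P (Q beats it: C:11>1 D:11>8)
P2 drop S (Q beats it: C:11>8 D:11>3)
P1→{C,D} P2→{Q,R}

Survivors P1:{C,D} P2:{Q,R}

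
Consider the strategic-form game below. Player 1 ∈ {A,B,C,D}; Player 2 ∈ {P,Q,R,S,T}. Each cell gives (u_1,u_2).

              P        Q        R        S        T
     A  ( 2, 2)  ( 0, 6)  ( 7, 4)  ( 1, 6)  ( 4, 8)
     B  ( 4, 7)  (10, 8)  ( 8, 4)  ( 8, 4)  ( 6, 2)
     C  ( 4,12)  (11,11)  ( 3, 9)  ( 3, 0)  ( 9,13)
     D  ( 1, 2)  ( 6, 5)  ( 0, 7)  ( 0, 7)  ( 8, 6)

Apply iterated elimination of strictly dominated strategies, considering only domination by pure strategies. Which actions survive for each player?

P1 drop A (B beats it: P:4>2 Q:10>0 R:8>7 S:8>1 T:6>4)
P1 drop D (C beats it: P:4>1 Q:11>6 R:3>0 S:3>0 T:9>8)
P2 drop R (P beats it: B:7>4 C:12>9)
P2 drop S (P beats it: B:7>4 C:12>0)
P1→{B,C} P2→{P,Q,T}

Remaining: P1:{B,C} P2:{P,Q,T}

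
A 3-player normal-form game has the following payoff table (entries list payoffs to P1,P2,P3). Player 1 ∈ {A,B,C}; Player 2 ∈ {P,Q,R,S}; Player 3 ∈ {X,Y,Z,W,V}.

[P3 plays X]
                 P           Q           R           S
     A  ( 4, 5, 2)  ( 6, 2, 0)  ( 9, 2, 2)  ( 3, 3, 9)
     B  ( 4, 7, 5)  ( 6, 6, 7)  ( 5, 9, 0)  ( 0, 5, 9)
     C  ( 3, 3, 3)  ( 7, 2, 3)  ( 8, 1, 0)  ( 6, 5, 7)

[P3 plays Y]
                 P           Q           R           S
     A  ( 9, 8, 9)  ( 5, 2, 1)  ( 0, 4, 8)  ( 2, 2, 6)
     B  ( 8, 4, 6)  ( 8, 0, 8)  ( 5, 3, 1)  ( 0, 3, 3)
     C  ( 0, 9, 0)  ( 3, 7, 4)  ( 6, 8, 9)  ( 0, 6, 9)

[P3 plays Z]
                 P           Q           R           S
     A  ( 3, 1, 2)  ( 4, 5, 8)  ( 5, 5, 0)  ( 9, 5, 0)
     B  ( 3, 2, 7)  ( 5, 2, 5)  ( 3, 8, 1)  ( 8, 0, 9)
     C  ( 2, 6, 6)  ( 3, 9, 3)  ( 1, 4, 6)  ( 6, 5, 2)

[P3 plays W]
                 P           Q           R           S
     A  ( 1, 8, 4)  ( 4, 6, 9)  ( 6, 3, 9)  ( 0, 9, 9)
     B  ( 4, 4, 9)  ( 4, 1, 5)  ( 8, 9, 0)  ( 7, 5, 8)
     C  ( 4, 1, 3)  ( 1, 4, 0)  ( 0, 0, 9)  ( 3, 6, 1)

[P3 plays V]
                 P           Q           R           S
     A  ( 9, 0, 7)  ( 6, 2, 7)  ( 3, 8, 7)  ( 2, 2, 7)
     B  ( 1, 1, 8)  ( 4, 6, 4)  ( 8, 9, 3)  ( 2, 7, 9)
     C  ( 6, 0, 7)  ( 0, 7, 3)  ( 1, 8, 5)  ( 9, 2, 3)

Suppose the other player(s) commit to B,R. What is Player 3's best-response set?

argmax u_3 = {V}

u_3(X vs B,R) = 0
u_3(Y vs B,R) = 1
u_3(Z vs B,R) = 1
u_3(W vs B,R) = 0
u_3(V vs B,R) = 3
max payoff 3 at {V}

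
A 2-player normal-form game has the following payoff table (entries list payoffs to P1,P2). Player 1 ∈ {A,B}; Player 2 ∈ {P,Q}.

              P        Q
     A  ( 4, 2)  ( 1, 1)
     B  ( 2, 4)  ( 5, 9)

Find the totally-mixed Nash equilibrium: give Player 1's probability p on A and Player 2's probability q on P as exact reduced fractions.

(p,q) = (5/6, 2/3)

P1 indiff ⇒ q·4+(1-q)·1 = q·2+(1-q)·5 ⇒ q(2) = (1-q)(4) ⇒ q = 2/3
P2 indiff ⇒ p·2+(1-p)·4 = p·1+(1-p)·9 ⇒ p(1) = (1-p)(5) ⇒ p = 5/6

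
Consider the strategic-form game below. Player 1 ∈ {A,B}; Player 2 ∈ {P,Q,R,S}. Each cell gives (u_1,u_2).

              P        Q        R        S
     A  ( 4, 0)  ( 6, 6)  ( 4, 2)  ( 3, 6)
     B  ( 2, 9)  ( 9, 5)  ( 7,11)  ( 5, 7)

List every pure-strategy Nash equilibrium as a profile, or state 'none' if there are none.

(A,P): not NE [P2→S gives 6>0]
(A,Q): not NE [P1→B gives 9>6]
(A,R): not NE [P1→B gives 7>4; P2→S gives 6>2]
(A,S): not NE [P1→B gives 5>3]
(B,P): not NE [P1→A gives 4>2; P2→R gives 11>9]
(B,Q): not NE [P2→R gives 11>5]
(B,R): NE
(B,S): not NE [P2→R gives 11>7]

Nash profiles: (B,R)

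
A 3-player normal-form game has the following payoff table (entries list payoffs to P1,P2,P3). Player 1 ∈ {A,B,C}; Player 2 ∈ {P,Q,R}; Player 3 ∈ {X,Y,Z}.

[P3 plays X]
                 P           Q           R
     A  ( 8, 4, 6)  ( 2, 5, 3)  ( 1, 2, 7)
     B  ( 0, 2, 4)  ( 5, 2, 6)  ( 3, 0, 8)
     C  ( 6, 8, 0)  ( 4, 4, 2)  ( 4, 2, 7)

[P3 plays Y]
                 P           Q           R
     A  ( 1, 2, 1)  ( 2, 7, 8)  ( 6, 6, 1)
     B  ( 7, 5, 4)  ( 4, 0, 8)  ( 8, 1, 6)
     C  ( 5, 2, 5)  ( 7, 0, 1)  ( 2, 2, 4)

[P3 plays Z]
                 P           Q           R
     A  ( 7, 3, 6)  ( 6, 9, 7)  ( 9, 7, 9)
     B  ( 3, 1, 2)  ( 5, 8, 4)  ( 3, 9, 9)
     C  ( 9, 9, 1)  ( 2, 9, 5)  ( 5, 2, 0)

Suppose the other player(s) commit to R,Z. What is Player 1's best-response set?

u_1(A vs R,Z) = 9
u_1(B vs R,Z) = 3
u_1(C vs R,Z) = 5
max payoff 9 at {A}

BR_1 = {A}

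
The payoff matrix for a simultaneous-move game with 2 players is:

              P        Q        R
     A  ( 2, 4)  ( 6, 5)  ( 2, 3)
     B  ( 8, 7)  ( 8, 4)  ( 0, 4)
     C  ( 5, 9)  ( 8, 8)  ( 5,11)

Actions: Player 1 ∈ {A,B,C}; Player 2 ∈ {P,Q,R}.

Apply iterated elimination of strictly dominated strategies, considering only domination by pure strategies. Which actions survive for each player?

P1 drop A (C beats it: P:5>2 Q:8>6 R:5>2)
P2 drop Q (P beats it: B:7>4 C:9>8)
P1→{B,C} P2→{P,R}

Survivors P1:{B,C} P2:{P,R}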